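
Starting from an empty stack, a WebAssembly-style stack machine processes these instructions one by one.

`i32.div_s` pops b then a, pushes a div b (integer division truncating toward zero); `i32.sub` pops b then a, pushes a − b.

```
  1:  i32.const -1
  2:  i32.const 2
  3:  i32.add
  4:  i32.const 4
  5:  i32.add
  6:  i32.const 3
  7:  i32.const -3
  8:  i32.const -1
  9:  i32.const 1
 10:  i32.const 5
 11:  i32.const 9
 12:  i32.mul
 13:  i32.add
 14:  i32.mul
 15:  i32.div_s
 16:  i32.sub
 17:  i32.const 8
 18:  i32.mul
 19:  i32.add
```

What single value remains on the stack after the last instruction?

29

i32.const -1  -1
i32.const 2   -1 2
i32.add       1
i32.const 4   1 4
i32.add       5
i32.const 3   5 3
i32.const -3  5 3 -3
i32.const -1  5 3 -3 -1
i32.const 1   5 3 -3 -1 1
i32.const 5   5 3 -3 -1 1 5
i32.const 9   5 3 -3 -1 1 5 9
i32.mul       5 3 -3 -1 1 45
i32.add       5 3 -3 -1 46
i32.mul       5 3 -3 -46
i32.div_s     5 3 0
i32.sub       5 3
i32.const 8   5 3 8
i32.mul       5 24
i32.add       29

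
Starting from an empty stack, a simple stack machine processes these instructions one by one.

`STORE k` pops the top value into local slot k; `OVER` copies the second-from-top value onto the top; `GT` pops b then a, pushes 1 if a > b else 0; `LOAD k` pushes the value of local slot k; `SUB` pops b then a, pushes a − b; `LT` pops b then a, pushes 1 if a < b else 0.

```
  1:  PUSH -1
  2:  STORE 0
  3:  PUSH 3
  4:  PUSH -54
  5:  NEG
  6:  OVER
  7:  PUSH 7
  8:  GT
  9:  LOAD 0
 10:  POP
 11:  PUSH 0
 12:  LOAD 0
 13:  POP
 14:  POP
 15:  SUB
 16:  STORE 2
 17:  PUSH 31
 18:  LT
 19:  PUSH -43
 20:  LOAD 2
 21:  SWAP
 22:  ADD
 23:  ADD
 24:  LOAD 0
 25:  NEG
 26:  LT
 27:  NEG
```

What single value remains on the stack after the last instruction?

PUSH -1  → [-1]
STORE 0  → []
PUSH 3   → [3]
PUSH -54 → [3, -54]
NEG      → [3, 54]
OVER     → [3, 54, 3]
PUSH 7   → [3, 54, 3, 7]
GT       → [3, 54, 0]
LOAD 0   → [3, 54, 0, -1]
POP      → [3, 54, 0]
PUSH 0   → [3, 54, 0, 0]
LOAD 0   → [3, 54, 0, 0, -1]
POP      → [3, 54, 0, 0]
POP      → [3, 54, 0]
SUB      → [3, 54]
STORE 2  → [3]
PUSH 31  → [3, 31]
LT       → [1]
PUSH -43 → [1, -43]
LOAD 2   → [1, -43, 54]
SWAP     → [1, 54, -43]
ADD      → [1, 11]
ADD      → [12]
LOAD 0   → [12, -1]
NEG      → [12, 1]
LT       → [0]
NEG      → [0]

0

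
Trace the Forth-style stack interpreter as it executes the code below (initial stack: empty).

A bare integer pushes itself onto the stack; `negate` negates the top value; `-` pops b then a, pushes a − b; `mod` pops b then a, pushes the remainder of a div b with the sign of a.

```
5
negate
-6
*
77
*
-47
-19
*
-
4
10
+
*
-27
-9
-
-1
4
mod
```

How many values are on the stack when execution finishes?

3

5       [5]
negate  [-5]
-6      [-5, -6]
*       [30]
77      [30, 77]
*       [2310]
-47     [2310, -47]
-19     [2310, -47, -19]
*       [2310, 893]
-       [1417]
4       [1417, 4]
10      [1417, 4, 10]
+       [1417, 14]
*       [19838]
-27     [19838, -27]
-9      [19838, -27, -9]
-       [19838, -18]
-1      [19838, -18, -1]
4       [19838, -18, -1, 4]
mod     [19838, -18, -1]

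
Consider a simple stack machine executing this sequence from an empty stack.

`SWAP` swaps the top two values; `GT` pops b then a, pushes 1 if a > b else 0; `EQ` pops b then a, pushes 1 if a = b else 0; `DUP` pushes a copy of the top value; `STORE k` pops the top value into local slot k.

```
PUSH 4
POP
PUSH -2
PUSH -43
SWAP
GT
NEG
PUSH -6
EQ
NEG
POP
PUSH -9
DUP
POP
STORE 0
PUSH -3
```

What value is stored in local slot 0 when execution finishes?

-9

PUSH 4   → 4
POP      → (empty)
PUSH -2  → -2
PUSH -43 → -2 -43
SWAP     → -43 -2
GT       → 0
NEG      → 0
PUSH -6  → 0 -6
EQ       → 0
NEG      → 0
POP      → (empty)
PUSH -9  → -9
DUP      → -9 -9
POP      → -9
STORE 0  → (empty)
PUSH -3  → -3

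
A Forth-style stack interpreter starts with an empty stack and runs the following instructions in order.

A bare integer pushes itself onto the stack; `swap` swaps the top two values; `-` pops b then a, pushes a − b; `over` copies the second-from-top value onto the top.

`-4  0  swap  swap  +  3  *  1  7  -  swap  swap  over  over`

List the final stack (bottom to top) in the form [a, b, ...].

[-12, -6, -12, -6]

-4   -> -4
0    -> -4 0
swap -> 0 -4
swap -> -4 0
+    -> -4
3    -> -4 3
*    -> -12
1    -> -12 1
7    -> -12 1 7
-    -> -12 -6
swap -> -6 -12
swap -> -12 -6
over -> -12 -6 -12
over -> -12 -6 -12 -6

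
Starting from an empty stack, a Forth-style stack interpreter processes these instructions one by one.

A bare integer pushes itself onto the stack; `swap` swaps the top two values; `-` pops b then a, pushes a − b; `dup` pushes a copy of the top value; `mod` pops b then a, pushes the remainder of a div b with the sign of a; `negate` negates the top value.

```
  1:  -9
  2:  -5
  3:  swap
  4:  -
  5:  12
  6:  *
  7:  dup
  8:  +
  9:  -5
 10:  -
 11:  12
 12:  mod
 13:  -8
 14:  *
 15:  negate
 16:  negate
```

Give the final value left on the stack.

-9      [-9]
-5      [-9, -5]
swap    [-5, -9]
-       [4]
12      [4, 12]
*       [48]
dup     [48, 48]
+       [96]
-5      [96, -5]
-       [101]
12      [101, 12]
mod     [5]
-8      [5, -8]
*       [-40]
negate  [40]
negate  [-40]

-40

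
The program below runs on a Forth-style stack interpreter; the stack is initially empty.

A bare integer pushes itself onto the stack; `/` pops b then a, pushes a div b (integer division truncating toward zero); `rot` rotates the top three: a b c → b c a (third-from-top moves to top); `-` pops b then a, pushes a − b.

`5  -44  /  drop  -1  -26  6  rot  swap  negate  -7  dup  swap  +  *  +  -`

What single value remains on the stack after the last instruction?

-109

5       5
-44     5 -44
/       0
drop    (empty)
-1      -1
-26     -1 -26
6       -1 -26 6
rot     -26 6 -1
swap    -26 -1 6
negate  -26 -1 -6
-7      -26 -1 -6 -7
dup     -26 -1 -6 -7 -7
swap    -26 -1 -6 -7 -7
+       -26 -1 -6 -14
*       -26 -1 84
+       -26 83
-       -109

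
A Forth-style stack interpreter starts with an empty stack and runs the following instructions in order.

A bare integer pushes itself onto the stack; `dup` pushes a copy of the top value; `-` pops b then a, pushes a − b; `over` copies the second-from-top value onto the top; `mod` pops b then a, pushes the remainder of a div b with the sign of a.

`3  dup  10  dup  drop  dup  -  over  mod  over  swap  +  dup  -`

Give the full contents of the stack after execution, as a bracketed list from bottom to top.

[3, 3, 0]

3     [3]
dup   [3, 3]
10    [3, 3, 10]
dup   [3, 3, 10, 10]
drop  [3, 3, 10]
dup   [3, 3, 10, 10]
-     [3, 3, 0]
over  [3, 3, 0, 3]
mod   [3, 3, 0]
over  [3, 3, 0, 3]
swap  [3, 3, 3, 0]
+     [3, 3, 3]
dup   [3, 3, 3, 3]
-     [3, 3, 0]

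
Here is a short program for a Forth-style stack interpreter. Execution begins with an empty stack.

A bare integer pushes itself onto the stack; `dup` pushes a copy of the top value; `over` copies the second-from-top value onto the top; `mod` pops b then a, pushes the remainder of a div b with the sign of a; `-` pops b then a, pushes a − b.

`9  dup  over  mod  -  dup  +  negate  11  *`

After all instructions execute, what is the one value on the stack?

9      : [9]
dup    : [9, 9]
over   : [9, 9, 9]
mod    : [9, 0]
-      : [9]
dup    : [9, 9]
+      : [18]
negate : [-18]
11     : [-18, 11]
*      : [-198]

-198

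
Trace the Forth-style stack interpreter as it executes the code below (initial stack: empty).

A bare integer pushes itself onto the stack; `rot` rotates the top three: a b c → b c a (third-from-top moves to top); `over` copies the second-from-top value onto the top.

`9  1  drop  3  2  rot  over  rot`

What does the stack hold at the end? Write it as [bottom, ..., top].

[3, 9, 2, 2]

9     [9]
1     [9, 1]
drop  [9]
3     [9, 3]
2     [9, 3, 2]
rot   [3, 2, 9]
over  [3, 2, 9, 2]
rot   [3, 9, 2, 2]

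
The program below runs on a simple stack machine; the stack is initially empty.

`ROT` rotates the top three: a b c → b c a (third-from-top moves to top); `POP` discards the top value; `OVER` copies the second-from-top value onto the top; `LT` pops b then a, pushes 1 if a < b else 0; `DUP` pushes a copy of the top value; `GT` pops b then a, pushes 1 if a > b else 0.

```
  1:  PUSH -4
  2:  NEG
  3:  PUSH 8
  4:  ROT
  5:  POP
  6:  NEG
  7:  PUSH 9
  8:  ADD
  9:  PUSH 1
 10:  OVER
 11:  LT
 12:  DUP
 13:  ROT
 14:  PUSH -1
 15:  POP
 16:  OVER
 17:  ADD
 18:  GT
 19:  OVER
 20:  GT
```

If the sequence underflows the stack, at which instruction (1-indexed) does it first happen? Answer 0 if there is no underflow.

PUSH -4  [-4]
NEG      [4]
PUSH 8   [4, 8]
ROT  — needs 3 operands, stack has 2 → underflow

4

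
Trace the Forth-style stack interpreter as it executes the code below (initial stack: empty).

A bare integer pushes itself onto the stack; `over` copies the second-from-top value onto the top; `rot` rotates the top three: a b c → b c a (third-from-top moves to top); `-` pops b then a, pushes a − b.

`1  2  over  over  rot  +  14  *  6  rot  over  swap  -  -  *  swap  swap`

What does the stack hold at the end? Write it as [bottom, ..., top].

[1, 56]

1    -> 1
2    -> 1 2
over -> 1 2 1
over -> 1 2 1 2
rot  -> 1 1 2 2
+    -> 1 1 4
14   -> 1 1 4 14
*    -> 1 1 56
6    -> 1 1 56 6
rot  -> 1 56 6 1
over -> 1 56 6 1 6
swap -> 1 56 6 6 1
-    -> 1 56 6 5
-    -> 1 56 1
*    -> 1 56
swap -> 56 1
swap -> 1 56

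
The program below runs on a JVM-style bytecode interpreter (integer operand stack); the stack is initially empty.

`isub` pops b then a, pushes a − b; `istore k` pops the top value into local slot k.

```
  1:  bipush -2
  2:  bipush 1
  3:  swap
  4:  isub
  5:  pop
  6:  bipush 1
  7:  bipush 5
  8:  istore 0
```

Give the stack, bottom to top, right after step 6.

bipush -2 : [-2]
bipush 1  : [-2, 1]
swap      : [1, -2]
isub      : [3]
pop       : []
bipush 1  : [1]

[1]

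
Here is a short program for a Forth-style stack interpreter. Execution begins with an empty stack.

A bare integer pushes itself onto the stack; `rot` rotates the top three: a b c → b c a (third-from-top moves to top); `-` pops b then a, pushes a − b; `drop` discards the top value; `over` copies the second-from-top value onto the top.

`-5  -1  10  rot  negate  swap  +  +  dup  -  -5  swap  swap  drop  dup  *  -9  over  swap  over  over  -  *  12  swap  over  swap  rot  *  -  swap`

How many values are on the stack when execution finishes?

-5     -> -5
-1     -> -5 -1
10     -> -5 -1 10
rot    -> -1 10 -5
negate -> -1 10 5
swap   -> -1 5 10
+      -> -1 15
+      -> 14
dup    -> 14 14
-      -> 0
-5     -> 0 -5
swap   -> -5 0
swap   -> 0 -5
drop   -> 0
dup    -> 0 0
*      -> 0
-9     -> 0 -9
over   -> 0 -9 0
swap   -> 0 0 -9
over   -> 0 0 -9 0
over   -> 0 0 -9 0 -9
-      -> 0 0 -9 9
*      -> 0 0 -81
12     -> 0 0 -81 12
swap   -> 0 0 12 -81
over   -> 0 0 12 -81 12
swap   -> 0 0 12 12 -81
rot    -> 0 0 12 -81 12
*      -> 0 0 12 -972
-      -> 0 0 984
swap   -> 0 984 0

3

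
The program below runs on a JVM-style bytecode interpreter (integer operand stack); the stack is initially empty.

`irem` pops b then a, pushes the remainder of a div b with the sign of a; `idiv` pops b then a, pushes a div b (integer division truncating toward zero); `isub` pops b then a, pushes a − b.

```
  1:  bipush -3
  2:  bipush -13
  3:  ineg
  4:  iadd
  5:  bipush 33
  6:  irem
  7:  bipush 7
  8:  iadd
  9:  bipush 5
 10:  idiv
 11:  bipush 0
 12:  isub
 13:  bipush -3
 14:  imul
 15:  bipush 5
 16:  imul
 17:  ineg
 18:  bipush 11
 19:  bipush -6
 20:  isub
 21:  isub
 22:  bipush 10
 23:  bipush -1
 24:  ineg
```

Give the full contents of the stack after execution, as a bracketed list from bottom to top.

[28, 10, 1]

bipush -3  : [-3]
bipush -13 : [-3, -13]
ineg       : [-3, 13]
iadd       : [10]
bipush 33  : [10, 33]
irem       : [10]
bipush 7   : [10, 7]
iadd       : [17]
bipush 5   : [17, 5]
idiv       : [3]
bipush 0   : [3, 0]
isub       : [3]
bipush -3  : [3, -3]
imul       : [-9]
bipush 5   : [-9, 5]
imul       : [-45]
ineg       : [45]
bipush 11  : [45, 11]
bipush -6  : [45, 11, -6]
isub       : [45, 17]
isub       : [28]
bipush 10  : [28, 10]
bipush -1  : [28, 10, -1]
ineg       : [28, 10, 1]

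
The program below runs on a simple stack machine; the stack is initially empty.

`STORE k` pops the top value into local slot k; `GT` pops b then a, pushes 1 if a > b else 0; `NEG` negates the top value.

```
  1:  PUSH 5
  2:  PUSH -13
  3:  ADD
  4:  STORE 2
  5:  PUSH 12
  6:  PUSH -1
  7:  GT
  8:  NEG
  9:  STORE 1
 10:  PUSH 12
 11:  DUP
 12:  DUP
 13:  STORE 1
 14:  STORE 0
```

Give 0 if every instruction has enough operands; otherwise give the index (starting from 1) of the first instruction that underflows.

PUSH 5   → [5]
PUSH -13 → [5, -13]
ADD      → [-8]
STORE 2  → []
PUSH 12  → [12]
PUSH -1  → [12, -1]
GT       → [1]
NEG      → [-1]
STORE 1  → []
PUSH 12  → [12]
DUP      → [12, 12]
DUP      → [12, 12, 12]
STORE 1  → [12, 12]
STORE 0  → [12]

0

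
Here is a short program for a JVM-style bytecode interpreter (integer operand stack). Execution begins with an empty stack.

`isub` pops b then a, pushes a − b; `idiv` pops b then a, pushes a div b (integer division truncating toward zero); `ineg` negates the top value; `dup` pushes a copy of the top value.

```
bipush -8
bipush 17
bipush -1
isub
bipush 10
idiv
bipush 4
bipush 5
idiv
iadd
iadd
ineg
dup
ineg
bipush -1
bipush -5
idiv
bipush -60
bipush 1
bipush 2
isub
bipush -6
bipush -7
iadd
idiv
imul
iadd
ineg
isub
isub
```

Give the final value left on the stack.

bipush -8   -8
bipush 17   -8 17
bipush -1   -8 17 -1
isub        -8 18
bipush 10   -8 18 10
idiv        -8 1
bipush 4    -8 1 4
bipush 5    -8 1 4 5
idiv        -8 1 0
iadd        -8 1
iadd        -7
ineg        7
dup         7 7
ineg        7 -7
bipush -1   7 -7 -1
bipush -5   7 -7 -1 -5
idiv        7 -7 0
bipush -60  7 -7 0 -60
bipush 1    7 -7 0 -60 1
bipush 2    7 -7 0 -60 1 2
isub        7 -7 0 -60 -1
bipush -6   7 -7 0 -60 -1 -6
bipush -7   7 -7 0 -60 -1 -6 -7
iadd        7 -7 0 -60 -1 -13
idiv        7 -7 0 -60 0
imul        7 -7 0 0
iadd        7 -7 0
ineg        7 -7 0
isub        7 -7
isub        14

14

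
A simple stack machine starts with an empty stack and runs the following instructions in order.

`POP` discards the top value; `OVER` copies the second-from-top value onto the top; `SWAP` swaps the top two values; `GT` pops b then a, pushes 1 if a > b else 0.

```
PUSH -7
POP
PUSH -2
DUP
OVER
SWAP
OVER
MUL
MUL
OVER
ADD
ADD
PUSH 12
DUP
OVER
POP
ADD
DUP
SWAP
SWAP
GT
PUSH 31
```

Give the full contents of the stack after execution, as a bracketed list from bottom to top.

[-12, 0, 31]

PUSH -7 : -7
POP     : (empty)
PUSH -2 : -2
DUP     : -2 -2
OVER    : -2 -2 -2
SWAP    : -2 -2 -2
OVER    : -2 -2 -2 -2
MUL     : -2 -2 4
MUL     : -2 -8
OVER    : -2 -8 -2
ADD     : -2 -10
ADD     : -12
PUSH 12 : -12 12
DUP     : -12 12 12
OVER    : -12 12 12 12
POP     : -12 12 12
ADD     : -12 24
DUP     : -12 24 24
SWAP    : -12 24 24
SWAP    : -12 24 24
GT      : -12 0
PUSH 31 : -12 0 31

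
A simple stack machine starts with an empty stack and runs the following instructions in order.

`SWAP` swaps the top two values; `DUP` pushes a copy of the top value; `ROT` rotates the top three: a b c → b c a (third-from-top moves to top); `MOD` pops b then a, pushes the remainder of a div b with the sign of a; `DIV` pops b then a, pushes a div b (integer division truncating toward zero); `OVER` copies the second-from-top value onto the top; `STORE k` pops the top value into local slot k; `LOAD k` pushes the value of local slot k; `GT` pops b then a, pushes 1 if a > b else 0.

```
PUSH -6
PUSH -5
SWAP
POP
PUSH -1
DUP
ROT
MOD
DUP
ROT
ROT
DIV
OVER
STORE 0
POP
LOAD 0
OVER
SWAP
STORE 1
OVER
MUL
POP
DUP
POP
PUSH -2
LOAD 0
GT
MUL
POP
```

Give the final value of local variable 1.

-1

PUSH -6  [-6]
PUSH -5  [-6, -5]
SWAP     [-5, -6]
POP      [-5]
PUSH -1  [-5, -1]
DUP      [-5, -1, -1]
ROT      [-1, -1, -5]
MOD      [-1, -1]
DUP      [-1, -1, -1]
ROT      [-1, -1, -1]
ROT      [-1, -1, -1]
DIV      [-1, 1]
OVER     [-1, 1, -1]
STORE 0  [-1, 1]
POP      [-1]
LOAD 0   [-1, -1]
OVER     [-1, -1, -1]
SWAP     [-1, -1, -1]
STORE 1  [-1, -1]
OVER     [-1, -1, -1]
MUL      [-1, 1]
POP      [-1]
DUP      [-1, -1]
POP      [-1]
PUSH -2  [-1, -2]
LOAD 0   [-1, -2, -1]
GT       [-1, 0]
MUL      [0]
POP      []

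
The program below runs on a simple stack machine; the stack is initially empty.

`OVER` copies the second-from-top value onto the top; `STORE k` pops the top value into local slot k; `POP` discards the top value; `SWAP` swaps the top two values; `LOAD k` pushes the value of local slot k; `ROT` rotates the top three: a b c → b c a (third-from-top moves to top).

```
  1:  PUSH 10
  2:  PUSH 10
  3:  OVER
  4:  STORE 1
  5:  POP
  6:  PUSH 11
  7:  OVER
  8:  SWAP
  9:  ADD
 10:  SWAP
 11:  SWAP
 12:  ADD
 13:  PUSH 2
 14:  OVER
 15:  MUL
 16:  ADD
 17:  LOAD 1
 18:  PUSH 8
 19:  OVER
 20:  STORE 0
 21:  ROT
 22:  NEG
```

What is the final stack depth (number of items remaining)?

PUSH 10 : 10
PUSH 10 : 10 10
OVER    : 10 10 10
STORE 1 : 10 10
POP     : 10
PUSH 11 : 10 11
OVER    : 10 11 10
SWAP    : 10 10 11
ADD     : 10 21
SWAP    : 21 10
SWAP    : 10 21
ADD     : 31
PUSH 2  : 31 2
OVER    : 31 2 31
MUL     : 31 62
ADD     : 93
LOAD 1  : 93 10
PUSH 8  : 93 10 8
OVER    : 93 10 8 10
STORE 0 : 93 10 8
ROT     : 10 8 93
NEG     : 10 8 -93

3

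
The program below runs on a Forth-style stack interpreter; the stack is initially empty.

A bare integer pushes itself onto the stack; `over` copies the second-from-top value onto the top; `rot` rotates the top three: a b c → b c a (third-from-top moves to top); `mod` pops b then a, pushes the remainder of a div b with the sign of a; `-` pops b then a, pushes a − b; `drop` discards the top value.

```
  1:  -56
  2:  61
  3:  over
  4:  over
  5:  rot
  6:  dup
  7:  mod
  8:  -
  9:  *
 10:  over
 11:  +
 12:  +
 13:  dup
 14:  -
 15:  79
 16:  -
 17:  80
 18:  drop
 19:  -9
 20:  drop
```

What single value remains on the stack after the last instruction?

-56   -56
61    -56 61
over  -56 61 -56
over  -56 61 -56 61
rot   -56 -56 61 61
dup   -56 -56 61 61 61
mod   -56 -56 61 0
-     -56 -56 61
*     -56 -3416
over  -56 -3416 -56
+     -56 -3472
+     -3528
dup   -3528 -3528
-     0
79    0 79
-     -79
80    -79 80
drop  -79
-9    -79 -9
drop  -79

-79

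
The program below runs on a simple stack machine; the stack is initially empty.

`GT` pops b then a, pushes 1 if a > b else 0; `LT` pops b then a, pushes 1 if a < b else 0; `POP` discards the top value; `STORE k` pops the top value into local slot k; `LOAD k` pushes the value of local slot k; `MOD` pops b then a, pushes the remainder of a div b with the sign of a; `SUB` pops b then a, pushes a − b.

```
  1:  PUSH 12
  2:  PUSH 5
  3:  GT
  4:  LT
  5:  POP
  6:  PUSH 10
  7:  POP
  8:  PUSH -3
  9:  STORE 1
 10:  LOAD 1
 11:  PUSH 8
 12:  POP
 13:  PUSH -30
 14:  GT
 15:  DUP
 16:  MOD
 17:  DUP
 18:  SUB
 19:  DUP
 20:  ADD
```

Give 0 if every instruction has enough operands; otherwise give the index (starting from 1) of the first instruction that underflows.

4

PUSH 12 → [12]
PUSH 5  → [12, 5]
GT      → [1]
LT  — needs 2 operands, stack has 1 → underflow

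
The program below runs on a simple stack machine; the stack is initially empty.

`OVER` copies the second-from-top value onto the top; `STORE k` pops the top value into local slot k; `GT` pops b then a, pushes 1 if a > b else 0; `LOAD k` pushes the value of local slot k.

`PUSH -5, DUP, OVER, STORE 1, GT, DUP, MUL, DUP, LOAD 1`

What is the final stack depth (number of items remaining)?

3

PUSH -5 : [-5]
DUP     : [-5, -5]
OVER    : [-5, -5, -5]
STORE 1 : [-5, -5]
GT      : [0]
DUP     : [0, 0]
MUL     : [0]
DUP     : [0, 0]
LOAD 1  : [0, 0, -5]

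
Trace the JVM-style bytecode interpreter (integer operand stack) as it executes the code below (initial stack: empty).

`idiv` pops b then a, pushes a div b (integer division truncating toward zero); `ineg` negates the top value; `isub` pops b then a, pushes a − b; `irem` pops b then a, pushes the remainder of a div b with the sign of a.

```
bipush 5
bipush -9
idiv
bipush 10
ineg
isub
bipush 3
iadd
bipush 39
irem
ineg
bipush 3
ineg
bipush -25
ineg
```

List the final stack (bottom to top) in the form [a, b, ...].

bipush 5    [5]
bipush -9   [5, -9]
idiv        [0]
bipush 10   [0, 10]
ineg        [0, -10]
isub        [10]
bipush 3    [10, 3]
iadd        [13]
bipush 39   [13, 39]
irem        [13]
ineg        [-13]
bipush 3    [-13, 3]
ineg        [-13, -3]
bipush -25  [-13, -3, -25]
ineg        [-13, -3, 25]

[-13, -3, 25]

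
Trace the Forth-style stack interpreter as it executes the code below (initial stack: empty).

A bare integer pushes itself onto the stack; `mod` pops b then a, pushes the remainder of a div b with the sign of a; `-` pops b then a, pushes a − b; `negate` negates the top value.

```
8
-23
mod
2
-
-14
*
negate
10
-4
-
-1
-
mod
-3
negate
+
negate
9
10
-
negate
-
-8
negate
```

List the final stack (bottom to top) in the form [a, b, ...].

[-13, 8]

8      → 8
-23    → 8 -23
mod    → 8
2      → 8 2
-      → 6
-14    → 6 -14
*      → -84
negate → 84
10     → 84 10
-4     → 84 10 -4
-      → 84 14
-1     → 84 14 -1
-      → 84 15
mod    → 9
-3     → 9 -3
negate → 9 3
+      → 12
negate → -12
9      → -12 9
10     → -12 9 10
-      → -12 -1
negate → -12 1
-      → -13
-8     → -13 -8
negate → -13 8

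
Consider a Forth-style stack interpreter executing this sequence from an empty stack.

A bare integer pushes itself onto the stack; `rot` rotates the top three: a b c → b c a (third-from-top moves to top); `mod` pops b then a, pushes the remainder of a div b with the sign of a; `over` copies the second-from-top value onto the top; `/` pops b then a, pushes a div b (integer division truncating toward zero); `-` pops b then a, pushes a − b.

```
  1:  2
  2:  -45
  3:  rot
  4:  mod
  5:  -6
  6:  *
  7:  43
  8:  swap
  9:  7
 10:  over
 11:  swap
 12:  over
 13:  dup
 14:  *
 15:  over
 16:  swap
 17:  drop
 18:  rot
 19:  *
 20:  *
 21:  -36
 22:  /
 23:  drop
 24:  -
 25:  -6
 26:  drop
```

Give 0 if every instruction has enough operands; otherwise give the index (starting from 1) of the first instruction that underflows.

3

2    2
-45  2 -45
rot  — needs 3 operands, stack has 2 → underflow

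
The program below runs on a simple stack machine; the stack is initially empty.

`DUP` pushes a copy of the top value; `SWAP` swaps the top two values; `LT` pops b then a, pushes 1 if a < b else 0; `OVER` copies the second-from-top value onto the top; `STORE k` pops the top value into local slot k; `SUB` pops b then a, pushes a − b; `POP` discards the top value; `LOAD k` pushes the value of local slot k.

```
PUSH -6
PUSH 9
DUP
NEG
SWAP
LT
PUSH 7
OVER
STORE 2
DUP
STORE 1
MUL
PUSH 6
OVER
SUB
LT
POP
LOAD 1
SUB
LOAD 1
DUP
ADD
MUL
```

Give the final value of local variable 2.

1

PUSH -6 : [-6]
PUSH 9  : [-6, 9]
DUP     : [-6, 9, 9]
NEG     : [-6, 9, -9]
SWAP    : [-6, -9, 9]
LT      : [-6, 1]
PUSH 7  : [-6, 1, 7]
OVER    : [-6, 1, 7, 1]
STORE 2 : [-6, 1, 7]
DUP     : [-6, 1, 7, 7]
STORE 1 : [-6, 1, 7]
MUL     : [-6, 7]
PUSH 6  : [-6, 7, 6]
OVER    : [-6, 7, 6, 7]
SUB     : [-6, 7, -1]
LT      : [-6, 0]
POP     : [-6]
LOAD 1  : [-6, 7]
SUB     : [-13]
LOAD 1  : [-13, 7]
DUP     : [-13, 7, 7]
ADD     : [-13, 14]
MUL     : [-182]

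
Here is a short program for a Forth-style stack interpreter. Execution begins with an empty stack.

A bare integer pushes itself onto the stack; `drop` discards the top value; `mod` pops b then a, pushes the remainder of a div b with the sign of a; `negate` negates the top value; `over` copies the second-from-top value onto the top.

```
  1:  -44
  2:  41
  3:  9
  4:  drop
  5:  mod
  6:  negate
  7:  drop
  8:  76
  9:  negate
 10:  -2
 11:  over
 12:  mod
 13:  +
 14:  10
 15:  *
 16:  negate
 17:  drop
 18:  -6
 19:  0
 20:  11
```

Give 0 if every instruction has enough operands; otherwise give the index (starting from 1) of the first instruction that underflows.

-44    → -44
41     → -44 41
9      → -44 41 9
drop   → -44 41
mod    → -3
negate → 3
drop   → (empty)
76     → 76
negate → -76
-2     → -76 -2
over   → -76 -2 -76
mod    → -76 -2
+      → -78
10     → -78 10
*      → -780
negate → 780
drop   → (empty)
-6     → -6
0      → -6 0
11     → -6 0 11

0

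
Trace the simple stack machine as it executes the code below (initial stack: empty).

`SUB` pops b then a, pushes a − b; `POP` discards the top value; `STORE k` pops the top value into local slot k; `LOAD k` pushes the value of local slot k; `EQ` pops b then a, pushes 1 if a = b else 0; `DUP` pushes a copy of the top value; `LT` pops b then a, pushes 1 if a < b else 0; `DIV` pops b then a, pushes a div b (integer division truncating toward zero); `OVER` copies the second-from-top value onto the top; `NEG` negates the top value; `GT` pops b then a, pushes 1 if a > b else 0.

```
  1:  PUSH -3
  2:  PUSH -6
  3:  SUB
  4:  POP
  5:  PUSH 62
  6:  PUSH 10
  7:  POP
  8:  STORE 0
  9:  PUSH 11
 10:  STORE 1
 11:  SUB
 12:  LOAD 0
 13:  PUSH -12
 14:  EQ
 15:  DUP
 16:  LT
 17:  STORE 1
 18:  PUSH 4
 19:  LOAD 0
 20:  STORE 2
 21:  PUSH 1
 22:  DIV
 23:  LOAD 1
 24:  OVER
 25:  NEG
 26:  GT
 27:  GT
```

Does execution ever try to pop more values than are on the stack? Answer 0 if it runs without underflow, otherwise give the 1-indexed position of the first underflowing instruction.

11

PUSH -3 → -3
PUSH -6 → -3 -6
SUB     → 3
POP     → (empty)
PUSH 62 → 62
PUSH 10 → 62 10
POP     → 62
STORE 0 → (empty)
PUSH 11 → 11
STORE 1 → (empty)
SUB  — needs 2 operands, stack has 0 → underflow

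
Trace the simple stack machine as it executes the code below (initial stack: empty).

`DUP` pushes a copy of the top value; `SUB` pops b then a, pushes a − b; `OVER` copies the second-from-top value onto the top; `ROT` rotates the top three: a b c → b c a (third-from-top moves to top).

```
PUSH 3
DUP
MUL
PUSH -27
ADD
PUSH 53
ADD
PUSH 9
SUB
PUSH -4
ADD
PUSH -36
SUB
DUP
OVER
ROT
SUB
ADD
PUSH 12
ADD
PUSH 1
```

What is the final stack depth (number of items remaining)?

PUSH 3   : 3
DUP      : 3 3
MUL      : 9
PUSH -27 : 9 -27
ADD      : -18
PUSH 53  : -18 53
ADD      : 35
PUSH 9   : 35 9
SUB      : 26
PUSH -4  : 26 -4
ADD      : 22
PUSH -36 : 22 -36
SUB      : 58
DUP      : 58 58
OVER     : 58 58 58
ROT      : 58 58 58
SUB      : 58 0
ADD      : 58
PUSH 12  : 58 12
ADD      : 70
PUSH 1   : 70 1

2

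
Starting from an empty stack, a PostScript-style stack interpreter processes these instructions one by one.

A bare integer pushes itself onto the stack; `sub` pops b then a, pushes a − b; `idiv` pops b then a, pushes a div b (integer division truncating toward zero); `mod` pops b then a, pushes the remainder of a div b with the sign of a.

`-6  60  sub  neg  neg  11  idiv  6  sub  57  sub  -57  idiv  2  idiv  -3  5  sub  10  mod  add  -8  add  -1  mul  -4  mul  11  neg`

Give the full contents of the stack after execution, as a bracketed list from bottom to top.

-6   -> -6
60   -> -6 60
sub  -> -66
neg  -> 66
neg  -> -66
11   -> -66 11
idiv -> -6
6    -> -6 6
sub  -> -12
57   -> -12 57
sub  -> -69
-57  -> -69 -57
idiv -> 1
2    -> 1 2
idiv -> 0
-3   -> 0 -3
5    -> 0 -3 5
sub  -> 0 -8
10   -> 0 -8 10
mod  -> 0 -8
add  -> -8
-8   -> -8 -8
add  -> -16
-1   -> -16 -1
mul  -> 16
-4   -> 16 -4
mul  -> -64
11   -> -64 11
neg  -> -64 -11

[-64, -11]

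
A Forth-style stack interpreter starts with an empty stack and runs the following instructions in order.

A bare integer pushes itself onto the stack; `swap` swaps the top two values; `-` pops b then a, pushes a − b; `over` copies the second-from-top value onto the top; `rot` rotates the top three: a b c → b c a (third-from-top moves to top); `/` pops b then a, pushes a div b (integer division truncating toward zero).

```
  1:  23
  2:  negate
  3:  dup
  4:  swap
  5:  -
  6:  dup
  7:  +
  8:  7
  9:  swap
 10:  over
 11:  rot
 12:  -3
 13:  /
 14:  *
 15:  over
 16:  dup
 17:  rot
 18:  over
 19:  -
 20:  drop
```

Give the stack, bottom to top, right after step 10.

23     -> [23]
negate -> [-23]
dup    -> [-23, -23]
swap   -> [-23, -23]
-      -> [0]
dup    -> [0, 0]
+      -> [0]
7      -> [0, 7]
swap   -> [7, 0]
over   -> [7, 0, 7]

[7, 0, 7]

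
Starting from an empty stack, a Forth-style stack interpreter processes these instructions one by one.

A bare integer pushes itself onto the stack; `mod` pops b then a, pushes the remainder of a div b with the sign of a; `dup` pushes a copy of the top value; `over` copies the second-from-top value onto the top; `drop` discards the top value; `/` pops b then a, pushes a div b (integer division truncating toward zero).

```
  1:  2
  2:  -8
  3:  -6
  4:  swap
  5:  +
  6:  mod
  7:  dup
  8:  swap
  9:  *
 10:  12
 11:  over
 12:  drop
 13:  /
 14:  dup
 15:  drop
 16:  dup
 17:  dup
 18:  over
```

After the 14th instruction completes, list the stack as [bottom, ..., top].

2     2
-8    2 -8
-6    2 -8 -6
swap  2 -6 -8
+     2 -14
mod   2
dup   2 2
swap  2 2
*     4
12    4 12
over  4 12 4
drop  4 12
/     0
dup   0 0

[0, 0]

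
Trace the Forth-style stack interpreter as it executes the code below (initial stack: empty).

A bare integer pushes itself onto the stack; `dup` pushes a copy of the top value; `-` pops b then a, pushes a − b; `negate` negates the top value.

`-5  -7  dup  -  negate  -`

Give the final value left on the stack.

-5      [-5]
-7      [-5, -7]
dup     [-5, -7, -7]
-       [-5, 0]
negate  [-5, 0]
-       [-5]

-5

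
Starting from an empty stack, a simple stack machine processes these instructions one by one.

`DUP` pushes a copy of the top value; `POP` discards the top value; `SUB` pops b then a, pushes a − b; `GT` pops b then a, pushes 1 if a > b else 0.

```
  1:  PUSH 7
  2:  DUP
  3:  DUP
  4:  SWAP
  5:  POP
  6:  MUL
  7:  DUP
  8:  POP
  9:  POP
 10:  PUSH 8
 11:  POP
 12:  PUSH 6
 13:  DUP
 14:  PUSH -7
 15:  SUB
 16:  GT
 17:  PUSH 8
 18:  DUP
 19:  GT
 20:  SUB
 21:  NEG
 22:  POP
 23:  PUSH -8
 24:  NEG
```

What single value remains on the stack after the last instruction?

8

PUSH 7   [7]
DUP      [7, 7]
DUP      [7, 7, 7]
SWAP     [7, 7, 7]
POP      [7, 7]
MUL      [49]
DUP      [49, 49]
POP      [49]
POP      []
PUSH 8   [8]
POP      []
PUSH 6   [6]
DUP      [6, 6]
PUSH -7  [6, 6, -7]
SUB      [6, 13]
GT       [0]
PUSH 8   [0, 8]
DUP      [0, 8, 8]
GT       [0, 0]
SUB      [0]
NEG      [0]
POP      []
PUSH -8  [-8]
NEG      [8]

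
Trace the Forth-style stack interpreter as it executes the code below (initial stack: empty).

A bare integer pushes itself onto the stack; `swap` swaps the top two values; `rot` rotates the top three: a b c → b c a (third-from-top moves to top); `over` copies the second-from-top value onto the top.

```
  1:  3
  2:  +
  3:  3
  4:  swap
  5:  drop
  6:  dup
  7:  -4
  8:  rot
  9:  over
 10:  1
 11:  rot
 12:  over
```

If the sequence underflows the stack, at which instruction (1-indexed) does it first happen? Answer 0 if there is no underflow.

2

3 : [3]
+  — needs 2 operands, stack has 1 → underflow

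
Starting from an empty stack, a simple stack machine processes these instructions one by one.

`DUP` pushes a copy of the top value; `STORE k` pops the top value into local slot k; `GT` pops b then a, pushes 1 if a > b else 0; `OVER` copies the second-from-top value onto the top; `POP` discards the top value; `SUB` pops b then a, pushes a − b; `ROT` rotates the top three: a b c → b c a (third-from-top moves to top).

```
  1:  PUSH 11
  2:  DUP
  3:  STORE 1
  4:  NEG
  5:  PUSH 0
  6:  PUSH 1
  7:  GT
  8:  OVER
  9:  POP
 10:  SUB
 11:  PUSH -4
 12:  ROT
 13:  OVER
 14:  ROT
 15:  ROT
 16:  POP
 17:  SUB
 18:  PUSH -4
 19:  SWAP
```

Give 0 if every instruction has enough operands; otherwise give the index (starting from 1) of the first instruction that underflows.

12

PUSH 11  [11]
DUP      [11, 11]
STORE 1  [11]
NEG      [-11]
PUSH 0   [-11, 0]
PUSH 1   [-11, 0, 1]
GT       [-11, 0]
OVER     [-11, 0, -11]
POP      [-11, 0]
SUB      [-11]
PUSH -4  [-11, -4]
ROT  — needs 3 operands, stack has 2 → underflow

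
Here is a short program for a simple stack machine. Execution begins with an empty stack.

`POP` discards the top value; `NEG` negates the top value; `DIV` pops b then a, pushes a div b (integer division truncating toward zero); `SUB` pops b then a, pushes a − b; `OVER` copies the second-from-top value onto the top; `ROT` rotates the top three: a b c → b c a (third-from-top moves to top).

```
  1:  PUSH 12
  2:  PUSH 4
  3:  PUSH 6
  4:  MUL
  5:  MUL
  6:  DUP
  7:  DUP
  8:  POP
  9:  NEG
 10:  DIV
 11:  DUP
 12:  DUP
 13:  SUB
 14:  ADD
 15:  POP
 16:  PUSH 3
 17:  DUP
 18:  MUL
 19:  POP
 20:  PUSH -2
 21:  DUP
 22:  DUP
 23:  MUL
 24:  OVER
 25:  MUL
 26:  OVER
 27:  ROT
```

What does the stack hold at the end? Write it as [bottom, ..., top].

PUSH 12 : [12]
PUSH 4  : [12, 4]
PUSH 6  : [12, 4, 6]
MUL     : [12, 24]
MUL     : [288]
DUP     : [288, 288]
DUP     : [288, 288, 288]
POP     : [288, 288]
NEG     : [288, -288]
DIV     : [-1]
DUP     : [-1, -1]
DUP     : [-1, -1, -1]
SUB     : [-1, 0]
ADD     : [-1]
POP     : []
PUSH 3  : [3]
DUP     : [3, 3]
MUL     : [9]
POP     : []
PUSH -2 : [-2]
DUP     : [-2, -2]
DUP     : [-2, -2, -2]
MUL     : [-2, 4]
OVER    : [-2, 4, -2]
MUL     : [-2, -8]
OVER    : [-2, -8, -2]
ROT     : [-8, -2, -2]

[-8, -2, -2]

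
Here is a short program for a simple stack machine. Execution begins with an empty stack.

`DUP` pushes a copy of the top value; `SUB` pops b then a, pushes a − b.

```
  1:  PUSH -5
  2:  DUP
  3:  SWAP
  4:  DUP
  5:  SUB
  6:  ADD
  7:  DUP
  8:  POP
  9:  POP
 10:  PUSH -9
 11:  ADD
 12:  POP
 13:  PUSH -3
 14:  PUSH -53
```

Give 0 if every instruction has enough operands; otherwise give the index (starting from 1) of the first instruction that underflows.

PUSH -5 : [-5]
DUP     : [-5, -5]
SWAP    : [-5, -5]
DUP     : [-5, -5, -5]
SUB     : [-5, 0]
ADD     : [-5]
DUP     : [-5, -5]
POP     : [-5]
POP     : []
PUSH -9 : [-9]
ADD  — needs 2 operands, stack has 1 → underflow

11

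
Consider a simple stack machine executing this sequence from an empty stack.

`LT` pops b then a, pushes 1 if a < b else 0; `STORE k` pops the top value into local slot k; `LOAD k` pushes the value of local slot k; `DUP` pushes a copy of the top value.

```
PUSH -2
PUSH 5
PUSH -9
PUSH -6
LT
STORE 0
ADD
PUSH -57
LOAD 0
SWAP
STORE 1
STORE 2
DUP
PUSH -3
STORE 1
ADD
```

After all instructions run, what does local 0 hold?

PUSH -2  → [-2]
PUSH 5   → [-2, 5]
PUSH -9  → [-2, 5, -9]
PUSH -6  → [-2, 5, -9, -6]
LT       → [-2, 5, 1]
STORE 0  → [-2, 5]
ADD      → [3]
PUSH -57 → [3, -57]
LOAD 0   → [3, -57, 1]
SWAP     → [3, 1, -57]
STORE 1  → [3, 1]
STORE 2  → [3]
DUP      → [3, 3]
PUSH -3  → [3, 3, -3]
STORE 1  → [3, 3]
ADD      → [6]

1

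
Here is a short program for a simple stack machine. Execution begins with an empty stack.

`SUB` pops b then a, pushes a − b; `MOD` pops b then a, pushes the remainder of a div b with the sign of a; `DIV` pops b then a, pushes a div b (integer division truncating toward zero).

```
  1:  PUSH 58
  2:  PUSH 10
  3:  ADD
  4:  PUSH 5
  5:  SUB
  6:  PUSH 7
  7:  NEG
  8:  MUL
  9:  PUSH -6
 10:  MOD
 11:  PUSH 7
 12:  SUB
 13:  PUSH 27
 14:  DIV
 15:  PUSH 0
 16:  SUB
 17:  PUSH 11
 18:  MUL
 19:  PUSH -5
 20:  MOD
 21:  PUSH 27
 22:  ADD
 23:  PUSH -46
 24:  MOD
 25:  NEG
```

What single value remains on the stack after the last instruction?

-27

PUSH 58  → 58
PUSH 10  → 58 10
ADD      → 68
PUSH 5   → 68 5
SUB      → 63
PUSH 7   → 63 7
NEG      → 63 -7
MUL      → -441
PUSH -6  → -441 -6
MOD      → -3
PUSH 7   → -3 7
SUB      → -10
PUSH 27  → -10 27
DIV      → 0
PUSH 0   → 0 0
SUB      → 0
PUSH 11  → 0 11
MUL      → 0
PUSH -5  → 0 -5
MOD      → 0
PUSH 27  → 0 27
ADD      → 27
PUSH -46 → 27 -46
MOD      → 27
NEG      → -27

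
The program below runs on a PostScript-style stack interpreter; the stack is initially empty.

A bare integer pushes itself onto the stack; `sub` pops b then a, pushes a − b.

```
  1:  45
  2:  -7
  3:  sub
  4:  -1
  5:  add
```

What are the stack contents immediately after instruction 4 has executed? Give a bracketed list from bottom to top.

[52, -1]

45   45
-7   45 -7
sub  52
-1   52 -1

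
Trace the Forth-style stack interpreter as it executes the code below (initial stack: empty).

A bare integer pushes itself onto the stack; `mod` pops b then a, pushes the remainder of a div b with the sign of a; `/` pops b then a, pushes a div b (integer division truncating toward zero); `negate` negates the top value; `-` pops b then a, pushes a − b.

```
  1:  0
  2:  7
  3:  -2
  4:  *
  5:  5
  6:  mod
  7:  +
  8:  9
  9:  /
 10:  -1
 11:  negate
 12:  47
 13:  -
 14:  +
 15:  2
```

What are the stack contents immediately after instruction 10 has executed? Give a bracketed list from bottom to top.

0   → [0]
7   → [0, 7]
-2  → [0, 7, -2]
*   → [0, -14]
5   → [0, -14, 5]
mod → [0, -4]
+   → [-4]
9   → [-4, 9]
/   → [0]
-1  → [0, -1]

[0, -1]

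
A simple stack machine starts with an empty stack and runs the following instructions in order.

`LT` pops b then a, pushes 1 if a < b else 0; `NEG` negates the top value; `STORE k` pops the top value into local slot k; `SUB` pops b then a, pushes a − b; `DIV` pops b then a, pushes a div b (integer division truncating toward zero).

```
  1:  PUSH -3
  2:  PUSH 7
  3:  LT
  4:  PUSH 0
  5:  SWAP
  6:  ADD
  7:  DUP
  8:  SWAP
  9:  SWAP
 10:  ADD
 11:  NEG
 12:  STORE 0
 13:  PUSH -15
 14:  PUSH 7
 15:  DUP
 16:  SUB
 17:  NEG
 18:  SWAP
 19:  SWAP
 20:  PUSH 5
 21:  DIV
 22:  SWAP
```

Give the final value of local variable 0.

PUSH -3  → [-3]
PUSH 7   → [-3, 7]
LT       → [1]
PUSH 0   → [1, 0]
SWAP     → [0, 1]
ADD      → [1]
DUP      → [1, 1]
SWAP     → [1, 1]
SWAP     → [1, 1]
ADD      → [2]
NEG      → [-2]
STORE 0  → []
PUSH -15 → [-15]
PUSH 7   → [-15, 7]
DUP      → [-15, 7, 7]
SUB      → [-15, 0]
NEG      → [-15, 0]
SWAP     → [0, -15]
SWAP     → [-15, 0]
PUSH 5   → [-15, 0, 5]
DIV      → [-15, 0]
SWAP     → [0, -15]

-2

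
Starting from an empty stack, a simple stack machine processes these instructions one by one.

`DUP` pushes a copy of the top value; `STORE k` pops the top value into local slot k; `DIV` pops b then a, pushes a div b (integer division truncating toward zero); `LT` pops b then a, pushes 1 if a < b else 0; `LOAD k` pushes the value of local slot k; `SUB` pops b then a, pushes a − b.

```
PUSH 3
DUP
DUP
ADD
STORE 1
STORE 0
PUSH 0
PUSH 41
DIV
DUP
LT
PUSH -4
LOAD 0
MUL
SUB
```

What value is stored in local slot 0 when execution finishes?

PUSH 3   [3]
DUP      [3, 3]
DUP      [3, 3, 3]
ADD      [3, 6]
STORE 1  [3]
STORE 0  []
PUSH 0   [0]
PUSH 41  [0, 41]
DIV      [0]
DUP      [0, 0]
LT       [0]
PUSH -4  [0, -4]
LOAD 0   [0, -4, 3]
MUL      [0, -12]
SUB      [12]

3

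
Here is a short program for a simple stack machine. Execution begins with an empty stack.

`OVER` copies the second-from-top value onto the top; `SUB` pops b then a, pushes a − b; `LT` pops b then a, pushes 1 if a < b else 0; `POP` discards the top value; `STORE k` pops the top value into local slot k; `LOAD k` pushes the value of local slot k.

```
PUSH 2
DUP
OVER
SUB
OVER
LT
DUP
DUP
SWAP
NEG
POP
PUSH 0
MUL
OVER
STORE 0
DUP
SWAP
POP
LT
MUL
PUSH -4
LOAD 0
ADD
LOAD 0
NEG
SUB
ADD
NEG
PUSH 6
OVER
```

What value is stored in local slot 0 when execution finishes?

1

PUSH 2  -> [2]
DUP     -> [2, 2]
OVER    -> [2, 2, 2]
SUB     -> [2, 0]
OVER    -> [2, 0, 2]
LT      -> [2, 1]
DUP     -> [2, 1, 1]
DUP     -> [2, 1, 1, 1]
SWAP    -> [2, 1, 1, 1]
NEG     -> [2, 1, 1, -1]
POP     -> [2, 1, 1]
PUSH 0  -> [2, 1, 1, 0]
MUL     -> [2, 1, 0]
OVER    -> [2, 1, 0, 1]
STORE 0 -> [2, 1, 0]
DUP     -> [2, 1, 0, 0]
SWAP    -> [2, 1, 0, 0]
POP     -> [2, 1, 0]
LT      -> [2, 0]
MUL     -> [0]
PUSH -4 -> [0, -4]
LOAD 0  -> [0, -4, 1]
ADD     -> [0, -3]
LOAD 0  -> [0, -3, 1]
NEG     -> [0, -3, -1]
SUB     -> [0, -2]
ADD     -> [-2]
NEG     -> [2]
PUSH 6  -> [2, 6]
OVER    -> [2, 6, 2]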